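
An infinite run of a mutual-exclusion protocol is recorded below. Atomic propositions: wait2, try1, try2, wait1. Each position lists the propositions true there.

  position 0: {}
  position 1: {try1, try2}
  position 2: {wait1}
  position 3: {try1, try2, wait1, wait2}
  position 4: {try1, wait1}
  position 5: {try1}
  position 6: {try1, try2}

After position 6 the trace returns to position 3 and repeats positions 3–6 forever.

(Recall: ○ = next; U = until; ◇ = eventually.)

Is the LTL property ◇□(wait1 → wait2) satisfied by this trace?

□(wait1 → wait2) is false at every position 0..6, so it never becomes true and ◇□(wait1 → wait2) fails.

No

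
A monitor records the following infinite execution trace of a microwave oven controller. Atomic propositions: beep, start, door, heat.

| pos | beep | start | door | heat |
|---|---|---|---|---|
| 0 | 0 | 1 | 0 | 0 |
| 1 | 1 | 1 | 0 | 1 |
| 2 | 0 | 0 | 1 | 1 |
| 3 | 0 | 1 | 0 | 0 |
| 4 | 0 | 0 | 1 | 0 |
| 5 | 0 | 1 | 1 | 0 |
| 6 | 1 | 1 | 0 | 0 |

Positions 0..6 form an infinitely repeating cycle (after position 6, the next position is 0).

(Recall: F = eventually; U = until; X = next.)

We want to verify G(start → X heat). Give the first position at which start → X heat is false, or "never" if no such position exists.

3

Check start → X heat at each position in order: 0 ✓, 1 ✓, 2 ✓.
At position 3 the labels are {start} and the next position 4 has {door}, so start → X heat is false there. This is the first violation.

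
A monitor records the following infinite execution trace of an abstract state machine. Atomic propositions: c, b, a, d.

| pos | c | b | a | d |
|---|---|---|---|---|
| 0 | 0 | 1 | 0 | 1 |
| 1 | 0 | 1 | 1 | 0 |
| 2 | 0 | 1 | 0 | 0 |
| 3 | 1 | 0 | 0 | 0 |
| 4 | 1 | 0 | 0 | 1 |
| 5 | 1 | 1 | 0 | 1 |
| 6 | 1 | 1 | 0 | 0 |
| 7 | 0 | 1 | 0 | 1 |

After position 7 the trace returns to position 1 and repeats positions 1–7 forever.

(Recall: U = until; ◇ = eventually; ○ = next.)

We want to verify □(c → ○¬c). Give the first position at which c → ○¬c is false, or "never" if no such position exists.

Check c → ○¬c at each position in order: 0 ✓, 1 ✓, 2 ✓.
At position 3 the labels are {c} and the next position 4 has {c, d}, so c → ○¬c is false there. This is the first violation.

3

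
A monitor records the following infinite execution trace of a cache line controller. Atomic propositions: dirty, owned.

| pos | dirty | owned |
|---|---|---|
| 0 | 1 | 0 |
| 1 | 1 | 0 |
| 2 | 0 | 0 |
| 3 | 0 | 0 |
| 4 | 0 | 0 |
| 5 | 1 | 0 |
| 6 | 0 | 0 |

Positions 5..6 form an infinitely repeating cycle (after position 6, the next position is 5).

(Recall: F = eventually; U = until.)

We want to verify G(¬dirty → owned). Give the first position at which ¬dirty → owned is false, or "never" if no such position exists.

Check ¬dirty → owned at each position in order: 0 ✓, 1 ✓.
At position 2 the labels are {}, so ¬dirty → owned is false there. This is the first violation.

2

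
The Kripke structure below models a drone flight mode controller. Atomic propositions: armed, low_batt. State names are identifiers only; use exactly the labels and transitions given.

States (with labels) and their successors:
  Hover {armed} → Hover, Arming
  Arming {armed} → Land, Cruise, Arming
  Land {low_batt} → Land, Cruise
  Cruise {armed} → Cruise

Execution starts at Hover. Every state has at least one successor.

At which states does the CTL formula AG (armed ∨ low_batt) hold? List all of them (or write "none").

States satisfying armed ∨ low_batt: {Hover, Arming, Land, Cruise}.
States satisfying AG (armed ∨ low_batt): {Hover, Arming, Land, Cruise}.

{Hover, Arming, Land, Cruise}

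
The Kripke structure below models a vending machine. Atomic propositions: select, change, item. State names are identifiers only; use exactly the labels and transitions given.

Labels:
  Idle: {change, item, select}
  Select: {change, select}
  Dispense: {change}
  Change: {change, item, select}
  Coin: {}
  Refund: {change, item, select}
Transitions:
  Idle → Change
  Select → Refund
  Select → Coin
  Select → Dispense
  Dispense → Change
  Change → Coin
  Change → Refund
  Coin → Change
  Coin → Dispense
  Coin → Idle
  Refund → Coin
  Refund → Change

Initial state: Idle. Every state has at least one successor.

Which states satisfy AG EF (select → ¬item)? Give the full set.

{Idle, Select, Dispense, Change, Coin, Refund}

States satisfying EF (select → ¬item): {Idle, Select, Dispense, Change, Coin, Refund}.
States satisfying AG EF (select → ¬item): {Idle, Select, Dispense, Change, Coin, Refund}.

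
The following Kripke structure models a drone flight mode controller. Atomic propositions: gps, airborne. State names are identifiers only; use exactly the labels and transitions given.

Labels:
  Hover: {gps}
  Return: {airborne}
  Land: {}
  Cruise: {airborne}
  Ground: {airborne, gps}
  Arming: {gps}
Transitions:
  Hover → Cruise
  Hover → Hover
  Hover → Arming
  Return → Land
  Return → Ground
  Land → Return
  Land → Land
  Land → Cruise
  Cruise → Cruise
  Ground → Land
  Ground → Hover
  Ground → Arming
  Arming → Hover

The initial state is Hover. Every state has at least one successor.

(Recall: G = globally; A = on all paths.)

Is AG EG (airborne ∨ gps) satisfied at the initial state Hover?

Satisfied

States satisfying EG (airborne ∨ gps): {Hover, Return, Cruise, Ground, Arming}.
States satisfying AG EG (airborne ∨ gps): {Hover, Cruise, Arming}.
Every state reachable from Hover satisfies EG (airborne ∨ gps).
Hover ∈ Sat(AG EG (airborne ∨ gps)).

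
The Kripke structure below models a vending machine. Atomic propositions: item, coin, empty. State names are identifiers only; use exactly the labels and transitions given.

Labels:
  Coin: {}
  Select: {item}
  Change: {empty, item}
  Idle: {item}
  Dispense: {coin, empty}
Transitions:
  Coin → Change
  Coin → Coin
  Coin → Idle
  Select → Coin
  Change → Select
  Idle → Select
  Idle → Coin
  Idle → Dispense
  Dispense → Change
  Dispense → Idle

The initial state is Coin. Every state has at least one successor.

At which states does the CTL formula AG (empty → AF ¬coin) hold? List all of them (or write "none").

States satisfying empty → AF ¬coin: {Coin, Select, Change, Idle, Dispense}.
States satisfying AG (empty → AF ¬coin): {Coin, Select, Change, Idle, Dispense}.

{Coin, Select, Change, Idle, Dispense}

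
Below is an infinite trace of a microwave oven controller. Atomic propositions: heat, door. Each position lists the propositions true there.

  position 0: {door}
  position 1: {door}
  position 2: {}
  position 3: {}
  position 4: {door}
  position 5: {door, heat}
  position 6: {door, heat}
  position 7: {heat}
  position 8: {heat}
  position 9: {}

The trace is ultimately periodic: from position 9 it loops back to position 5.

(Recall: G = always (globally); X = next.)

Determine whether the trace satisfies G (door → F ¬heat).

door → F ¬heat holds at every position 0..9, and those are all positions ever visited, so G (door → F ¬heat) holds.
Positions where door holds: 0, 1, 4, 5, 6.
Check F ¬heat at each: 0→ok, 1→ok, 4→ok, 5→ok, 6→ok.

Holds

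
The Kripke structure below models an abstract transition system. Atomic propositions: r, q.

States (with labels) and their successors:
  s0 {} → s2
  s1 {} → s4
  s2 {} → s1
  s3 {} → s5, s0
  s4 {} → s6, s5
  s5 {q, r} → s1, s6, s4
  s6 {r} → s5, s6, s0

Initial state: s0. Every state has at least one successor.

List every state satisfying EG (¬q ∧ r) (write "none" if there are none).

States satisfying ¬q ∧ r: {s6}.
States satisfying EG (¬q ∧ r): {s6}.

{s6}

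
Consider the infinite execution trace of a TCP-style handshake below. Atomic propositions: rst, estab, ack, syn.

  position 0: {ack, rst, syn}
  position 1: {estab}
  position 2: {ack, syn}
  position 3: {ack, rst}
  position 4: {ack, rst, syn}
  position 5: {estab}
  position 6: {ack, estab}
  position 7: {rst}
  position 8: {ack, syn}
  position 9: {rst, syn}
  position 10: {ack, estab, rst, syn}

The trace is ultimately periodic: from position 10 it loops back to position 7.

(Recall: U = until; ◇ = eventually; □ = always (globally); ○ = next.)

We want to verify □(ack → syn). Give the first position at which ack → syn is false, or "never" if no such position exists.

3

Check ack → syn at each position in order: 0 ✓, 1 ✓, 2 ✓.
At position 3 the labels are {ack, rst}, so ack → syn is false there. This is the first violation.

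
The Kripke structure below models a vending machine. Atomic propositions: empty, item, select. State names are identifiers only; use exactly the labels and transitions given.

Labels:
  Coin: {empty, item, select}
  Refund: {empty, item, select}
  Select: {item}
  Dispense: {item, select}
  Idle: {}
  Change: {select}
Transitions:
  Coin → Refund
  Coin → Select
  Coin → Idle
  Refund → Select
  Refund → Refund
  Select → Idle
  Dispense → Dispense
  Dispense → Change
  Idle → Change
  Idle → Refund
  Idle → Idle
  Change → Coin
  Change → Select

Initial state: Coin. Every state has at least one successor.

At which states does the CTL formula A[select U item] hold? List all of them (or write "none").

{Coin, Refund, Select, Dispense, Change}

States satisfying select: {Coin, Refund, Dispense, Change}.
States satisfying item: {Coin, Refund, Select, Dispense}.
States satisfying A[select U item]: {Coin, Refund, Select, Dispense, Change}.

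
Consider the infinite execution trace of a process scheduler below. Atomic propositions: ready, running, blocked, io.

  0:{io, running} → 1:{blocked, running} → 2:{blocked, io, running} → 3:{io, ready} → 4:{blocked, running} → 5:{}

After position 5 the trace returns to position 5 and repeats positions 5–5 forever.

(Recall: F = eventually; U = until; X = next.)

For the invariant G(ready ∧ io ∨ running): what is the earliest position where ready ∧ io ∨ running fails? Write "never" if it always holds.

5

Check ready ∧ io ∨ running at each position in order: 0 ✓, 1 ✓, 2 ✓, 3 ✓, 4 ✓.
At position 5 the labels are {}, so ready ∧ io ∨ running is false there. This is the first violation.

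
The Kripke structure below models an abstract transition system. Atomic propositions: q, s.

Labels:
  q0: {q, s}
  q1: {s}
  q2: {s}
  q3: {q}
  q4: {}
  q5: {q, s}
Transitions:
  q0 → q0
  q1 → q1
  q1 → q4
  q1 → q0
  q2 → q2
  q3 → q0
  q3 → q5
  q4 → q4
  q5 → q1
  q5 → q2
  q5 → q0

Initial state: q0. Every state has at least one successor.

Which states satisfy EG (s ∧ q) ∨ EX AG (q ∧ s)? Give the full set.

{q0, q1, q3, q5}

States satisfying s ∧ q: {q0, q5}.
States satisfying EG (s ∧ q): {q0, q5}.
States satisfying AG (q ∧ s): {q0}.
States satisfying EX AG (q ∧ s): {q0, q1, q3, q5}.
States satisfying EG (s ∧ q) ∨ EX AG (q ∧ s): {q0, q1, q3, q5}.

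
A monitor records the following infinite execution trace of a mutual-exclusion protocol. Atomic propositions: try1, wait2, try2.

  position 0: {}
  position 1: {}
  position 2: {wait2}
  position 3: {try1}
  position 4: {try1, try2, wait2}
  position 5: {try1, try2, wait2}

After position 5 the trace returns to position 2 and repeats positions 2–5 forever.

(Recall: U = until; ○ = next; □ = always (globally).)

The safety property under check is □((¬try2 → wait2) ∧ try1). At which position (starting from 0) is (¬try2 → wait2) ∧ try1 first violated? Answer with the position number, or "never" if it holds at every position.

0

At position 0 the labels are {}, so (¬try2 → wait2) ∧ try1 is false there. This is the first violation.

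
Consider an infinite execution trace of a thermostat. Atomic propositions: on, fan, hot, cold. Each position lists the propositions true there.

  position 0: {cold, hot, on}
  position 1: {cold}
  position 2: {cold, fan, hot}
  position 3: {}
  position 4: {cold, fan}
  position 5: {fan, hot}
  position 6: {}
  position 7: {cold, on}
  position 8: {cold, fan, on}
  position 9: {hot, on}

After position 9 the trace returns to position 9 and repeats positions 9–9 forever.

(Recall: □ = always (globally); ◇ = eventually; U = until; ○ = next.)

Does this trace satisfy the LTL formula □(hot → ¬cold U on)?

No

hot → ¬cold U on must hold at every position from 0 onward. It fails at position 2, so □(hot → ¬cold U on) is false.
Positions where hot holds: 0, 2, 5, 9.
Check ¬cold U on at each: 0→ok, 2→fails, 5→ok, 9→ok.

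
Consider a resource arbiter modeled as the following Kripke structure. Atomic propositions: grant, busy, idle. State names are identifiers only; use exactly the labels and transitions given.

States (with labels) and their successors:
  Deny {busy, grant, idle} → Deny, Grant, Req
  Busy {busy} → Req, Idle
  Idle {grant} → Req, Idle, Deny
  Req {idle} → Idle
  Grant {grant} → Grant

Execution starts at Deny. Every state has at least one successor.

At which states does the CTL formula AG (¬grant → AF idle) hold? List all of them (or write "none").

States satisfying ¬grant → AF idle: {Deny, Idle, Req, Grant}.
States satisfying AG (¬grant → AF idle): {Deny, Idle, Req, Grant}.

{Deny, Idle, Req, Grant}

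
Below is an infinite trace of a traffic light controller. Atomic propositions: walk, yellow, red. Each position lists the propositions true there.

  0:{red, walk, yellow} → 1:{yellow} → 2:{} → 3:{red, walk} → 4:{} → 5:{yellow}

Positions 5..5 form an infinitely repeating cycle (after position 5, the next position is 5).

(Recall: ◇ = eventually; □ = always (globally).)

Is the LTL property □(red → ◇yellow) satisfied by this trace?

Holds

red → ◇yellow holds at every position 0..5, and those are all positions ever visited, so □(red → ◇yellow) holds.
Positions where red holds: 0, 3.
Check ◇yellow at each: 0→ok, 3→ok.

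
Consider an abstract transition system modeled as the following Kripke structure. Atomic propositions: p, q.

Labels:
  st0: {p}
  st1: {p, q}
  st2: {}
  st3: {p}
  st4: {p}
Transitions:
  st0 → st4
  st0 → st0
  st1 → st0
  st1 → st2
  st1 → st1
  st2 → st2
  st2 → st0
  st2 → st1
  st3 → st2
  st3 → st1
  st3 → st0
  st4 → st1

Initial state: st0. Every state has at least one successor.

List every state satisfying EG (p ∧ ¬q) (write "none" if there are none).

{st0, st3}

States satisfying p ∧ ¬q: {st0, st3, st4}.
States satisfying EG (p ∧ ¬q): {st0, st3}.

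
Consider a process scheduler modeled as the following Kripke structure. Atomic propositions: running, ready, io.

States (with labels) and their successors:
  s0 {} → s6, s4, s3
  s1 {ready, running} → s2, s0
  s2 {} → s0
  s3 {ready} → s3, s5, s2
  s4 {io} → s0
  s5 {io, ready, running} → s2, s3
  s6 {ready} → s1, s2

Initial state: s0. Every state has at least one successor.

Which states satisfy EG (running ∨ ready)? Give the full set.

{s3, s5}

States satisfying running ∨ ready: {s1, s3, s5, s6}.
States satisfying EG (running ∨ ready): {s3, s5}.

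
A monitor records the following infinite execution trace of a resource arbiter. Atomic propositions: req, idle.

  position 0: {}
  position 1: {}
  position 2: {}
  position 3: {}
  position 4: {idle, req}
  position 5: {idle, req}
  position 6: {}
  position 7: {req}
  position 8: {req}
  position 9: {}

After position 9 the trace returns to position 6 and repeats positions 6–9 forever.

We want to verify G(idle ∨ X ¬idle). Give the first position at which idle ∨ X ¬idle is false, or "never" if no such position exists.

Check idle ∨ X ¬idle at each position in order: 0 ✓, 1 ✓, 2 ✓.
At position 3 the labels are {} and the next position 4 has {idle, req}, so idle ∨ X ¬idle is false there. This is the first violation.

3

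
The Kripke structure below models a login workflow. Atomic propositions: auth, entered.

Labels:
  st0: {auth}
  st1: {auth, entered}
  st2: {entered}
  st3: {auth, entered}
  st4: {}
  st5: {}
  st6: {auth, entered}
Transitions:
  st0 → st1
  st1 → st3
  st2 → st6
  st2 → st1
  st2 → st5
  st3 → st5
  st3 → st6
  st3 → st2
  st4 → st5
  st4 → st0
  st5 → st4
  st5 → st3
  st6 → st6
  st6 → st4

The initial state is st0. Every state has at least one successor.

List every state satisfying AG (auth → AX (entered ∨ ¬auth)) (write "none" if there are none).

{st0, st1, st2, st3, st4, st5, st6}

States satisfying auth → AX (entered ∨ ¬auth): {st0, st1, st2, st3, st4, st5, st6}.
States satisfying AG (auth → AX (entered ∨ ¬auth)): {st0, st1, st2, st3, st4, st5, st6}.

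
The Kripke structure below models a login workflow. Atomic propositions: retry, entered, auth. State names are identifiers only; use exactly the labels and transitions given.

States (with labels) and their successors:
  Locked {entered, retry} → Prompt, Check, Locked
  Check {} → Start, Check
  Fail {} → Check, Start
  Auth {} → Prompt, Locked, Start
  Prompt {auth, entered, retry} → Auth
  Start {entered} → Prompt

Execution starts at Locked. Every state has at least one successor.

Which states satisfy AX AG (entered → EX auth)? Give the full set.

none

States satisfying AG (entered → EX auth): ∅.
States satisfying AX AG (entered → EX auth): ∅.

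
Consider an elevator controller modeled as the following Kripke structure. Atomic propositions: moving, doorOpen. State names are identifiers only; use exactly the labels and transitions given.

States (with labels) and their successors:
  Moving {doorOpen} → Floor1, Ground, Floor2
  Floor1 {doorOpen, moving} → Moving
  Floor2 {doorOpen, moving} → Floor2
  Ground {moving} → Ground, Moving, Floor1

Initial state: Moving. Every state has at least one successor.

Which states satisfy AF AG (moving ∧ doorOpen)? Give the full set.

States satisfying AG (moving ∧ doorOpen): {Floor2}.
States satisfying AF AG (moving ∧ doorOpen): {Floor2}.

{Floor2}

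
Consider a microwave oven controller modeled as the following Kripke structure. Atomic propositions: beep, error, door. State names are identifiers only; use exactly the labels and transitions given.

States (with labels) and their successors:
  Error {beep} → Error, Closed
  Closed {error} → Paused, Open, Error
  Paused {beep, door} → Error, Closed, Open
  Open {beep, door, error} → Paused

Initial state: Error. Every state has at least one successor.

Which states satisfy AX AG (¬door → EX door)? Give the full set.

none

States satisfying AG (¬door → EX door): ∅.
States satisfying AX AG (¬door → EX door): ∅.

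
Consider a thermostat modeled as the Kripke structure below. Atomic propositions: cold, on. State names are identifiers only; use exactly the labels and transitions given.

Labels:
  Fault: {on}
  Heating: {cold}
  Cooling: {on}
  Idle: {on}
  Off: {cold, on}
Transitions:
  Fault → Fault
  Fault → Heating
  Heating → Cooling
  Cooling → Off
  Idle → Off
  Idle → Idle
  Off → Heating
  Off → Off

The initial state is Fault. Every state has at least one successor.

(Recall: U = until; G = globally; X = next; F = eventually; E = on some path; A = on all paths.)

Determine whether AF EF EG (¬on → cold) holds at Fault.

States satisfying EF EG (¬on → cold): {Fault, Heating, Cooling, Idle, Off}.
States satisfying AF EF EG (¬on → cold): {Fault, Heating, Cooling, Idle, Off}.
Fault ∈ Sat(AF EF EG (¬on → cold)).

Satisfied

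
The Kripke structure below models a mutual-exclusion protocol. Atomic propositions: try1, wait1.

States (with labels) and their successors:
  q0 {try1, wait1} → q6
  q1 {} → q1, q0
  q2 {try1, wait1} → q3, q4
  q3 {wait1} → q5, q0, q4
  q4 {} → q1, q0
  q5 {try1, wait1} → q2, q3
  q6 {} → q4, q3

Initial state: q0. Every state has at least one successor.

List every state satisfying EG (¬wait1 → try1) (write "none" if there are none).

States satisfying ¬wait1 → try1: {q0, q2, q3, q5}.
States satisfying EG (¬wait1 → try1): {q2, q3, q5}.

{q2, q3, q5}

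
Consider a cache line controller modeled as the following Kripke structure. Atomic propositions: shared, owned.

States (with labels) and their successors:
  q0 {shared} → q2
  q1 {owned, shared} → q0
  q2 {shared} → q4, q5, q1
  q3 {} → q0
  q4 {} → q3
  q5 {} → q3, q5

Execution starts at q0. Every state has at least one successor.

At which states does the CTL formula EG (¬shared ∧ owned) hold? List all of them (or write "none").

States satisfying ¬shared ∧ owned: ∅.
States satisfying EG (¬shared ∧ owned): ∅.

none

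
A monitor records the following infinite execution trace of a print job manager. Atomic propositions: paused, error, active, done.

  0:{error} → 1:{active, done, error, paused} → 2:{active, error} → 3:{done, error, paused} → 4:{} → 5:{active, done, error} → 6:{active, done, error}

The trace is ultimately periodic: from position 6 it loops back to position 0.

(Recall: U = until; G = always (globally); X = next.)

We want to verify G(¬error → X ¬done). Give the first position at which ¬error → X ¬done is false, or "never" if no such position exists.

Check ¬error → X ¬done at each position in order: 0 ✓, 1 ✓, 2 ✓, 3 ✓.
At position 4 the labels are {} and the next position 5 has {active, done, error}, so ¬error → X ¬done is false there. This is the first violation.

4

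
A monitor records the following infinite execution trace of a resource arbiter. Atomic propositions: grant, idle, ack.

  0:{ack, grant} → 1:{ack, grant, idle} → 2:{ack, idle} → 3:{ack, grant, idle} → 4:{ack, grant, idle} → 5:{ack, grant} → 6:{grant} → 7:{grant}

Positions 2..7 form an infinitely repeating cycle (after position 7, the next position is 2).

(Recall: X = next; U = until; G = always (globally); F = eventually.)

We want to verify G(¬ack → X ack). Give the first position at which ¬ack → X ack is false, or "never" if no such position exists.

Check ¬ack → X ack at each position in order: 0 ✓, 1 ✓, 2 ✓, 3 ✓, 4 ✓, 5 ✓.
At position 6 the labels are {grant} and the next position 7 has {grant}, so ¬ack → X ack is false there. This is the first violation.

6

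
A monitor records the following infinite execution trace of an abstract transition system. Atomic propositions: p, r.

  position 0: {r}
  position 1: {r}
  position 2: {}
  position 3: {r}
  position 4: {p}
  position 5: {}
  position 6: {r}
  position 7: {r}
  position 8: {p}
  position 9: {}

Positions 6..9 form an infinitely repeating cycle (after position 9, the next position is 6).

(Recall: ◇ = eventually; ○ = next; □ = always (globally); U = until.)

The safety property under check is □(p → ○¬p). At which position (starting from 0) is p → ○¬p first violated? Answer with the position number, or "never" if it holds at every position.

p → ○¬p holds at every position 0..9, and those are all the positions the trace ever visits, so the invariant □(p → ○¬p) is never violated.

never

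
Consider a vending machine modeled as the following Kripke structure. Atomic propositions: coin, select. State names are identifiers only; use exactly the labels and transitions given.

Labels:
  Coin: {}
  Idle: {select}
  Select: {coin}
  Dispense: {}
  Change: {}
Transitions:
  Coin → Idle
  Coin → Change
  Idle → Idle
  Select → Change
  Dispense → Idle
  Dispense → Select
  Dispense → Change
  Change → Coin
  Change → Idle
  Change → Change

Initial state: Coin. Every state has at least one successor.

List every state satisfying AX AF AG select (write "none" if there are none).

States satisfying AF AG select: {Idle}.
States satisfying AX AF AG select: {Idle}.

{Idle}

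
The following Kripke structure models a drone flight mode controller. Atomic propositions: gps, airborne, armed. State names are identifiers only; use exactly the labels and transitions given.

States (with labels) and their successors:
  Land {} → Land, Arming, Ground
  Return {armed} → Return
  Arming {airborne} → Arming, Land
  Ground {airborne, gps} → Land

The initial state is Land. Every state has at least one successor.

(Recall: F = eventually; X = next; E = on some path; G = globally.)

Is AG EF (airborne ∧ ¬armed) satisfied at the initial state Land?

States satisfying EF (airborne ∧ ¬armed): {Land, Arming, Ground}.
States satisfying AG EF (airborne ∧ ¬armed): {Land, Arming, Ground}.
Every state reachable from Land satisfies EF (airborne ∧ ¬armed).
Land ∈ Sat(AG EF (airborne ∧ ¬armed)).

Satisfied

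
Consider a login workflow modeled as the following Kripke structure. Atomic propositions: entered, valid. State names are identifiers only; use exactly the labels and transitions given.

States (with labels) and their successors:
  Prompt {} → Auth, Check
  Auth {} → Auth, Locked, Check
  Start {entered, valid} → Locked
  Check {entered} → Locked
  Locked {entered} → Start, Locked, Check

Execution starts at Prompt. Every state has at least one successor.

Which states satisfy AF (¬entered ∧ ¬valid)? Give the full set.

{Prompt, Auth}

States satisfying ¬entered ∧ ¬valid: {Prompt, Auth}.
States satisfying AF (¬entered ∧ ¬valid): {Prompt, Auth}.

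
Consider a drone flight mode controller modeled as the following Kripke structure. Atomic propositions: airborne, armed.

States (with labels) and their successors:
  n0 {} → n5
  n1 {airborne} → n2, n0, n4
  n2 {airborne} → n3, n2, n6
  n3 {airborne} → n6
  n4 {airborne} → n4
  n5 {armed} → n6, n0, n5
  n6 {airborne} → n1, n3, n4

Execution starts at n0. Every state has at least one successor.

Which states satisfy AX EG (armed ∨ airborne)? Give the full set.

{n0, n2, n3, n4, n6}

States satisfying EG (armed ∨ airborne): {n1, n2, n3, n4, n5, n6}.
States satisfying AX EG (armed ∨ airborne): {n0, n2, n3, n4, n6}.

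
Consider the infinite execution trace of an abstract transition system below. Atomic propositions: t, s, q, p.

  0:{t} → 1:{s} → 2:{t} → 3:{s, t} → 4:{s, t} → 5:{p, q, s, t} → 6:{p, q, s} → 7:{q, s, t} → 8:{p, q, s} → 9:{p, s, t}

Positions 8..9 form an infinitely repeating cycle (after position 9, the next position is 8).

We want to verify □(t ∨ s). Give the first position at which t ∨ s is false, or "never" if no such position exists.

never

t ∨ s holds at every position 0..9, and those are all the positions the trace ever visits, so the invariant □(t ∨ s) is never violated.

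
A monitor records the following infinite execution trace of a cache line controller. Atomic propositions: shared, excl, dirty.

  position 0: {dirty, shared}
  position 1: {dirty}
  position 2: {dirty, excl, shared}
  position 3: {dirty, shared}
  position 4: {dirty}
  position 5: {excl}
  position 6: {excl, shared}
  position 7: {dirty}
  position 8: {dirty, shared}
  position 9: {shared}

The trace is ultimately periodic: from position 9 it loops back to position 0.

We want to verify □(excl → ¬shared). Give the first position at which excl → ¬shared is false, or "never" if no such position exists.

Check excl → ¬shared at each position in order: 0 ✓, 1 ✓.
At position 2 the labels are {dirty, excl, shared}, so excl → ¬shared is false there. This is the first violation.

2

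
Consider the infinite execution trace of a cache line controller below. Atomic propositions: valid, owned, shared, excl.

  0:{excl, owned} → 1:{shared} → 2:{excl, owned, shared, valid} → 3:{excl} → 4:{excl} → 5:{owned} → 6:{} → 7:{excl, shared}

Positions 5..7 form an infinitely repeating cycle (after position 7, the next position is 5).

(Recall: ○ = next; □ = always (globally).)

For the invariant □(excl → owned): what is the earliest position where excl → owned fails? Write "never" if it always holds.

3

Check excl → owned at each position in order: 0 ✓, 1 ✓, 2 ✓.
At position 3 the labels are {excl}, so excl → owned is false there. This is the first violation.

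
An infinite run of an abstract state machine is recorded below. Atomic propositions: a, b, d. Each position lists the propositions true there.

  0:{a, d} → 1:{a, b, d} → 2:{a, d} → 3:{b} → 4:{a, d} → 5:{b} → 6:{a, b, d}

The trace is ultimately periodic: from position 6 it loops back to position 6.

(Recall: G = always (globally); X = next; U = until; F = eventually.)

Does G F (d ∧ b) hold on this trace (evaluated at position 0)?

F (d ∧ b) holds at every position 0..6, and those are all positions ever visited, so G F (d ∧ b) holds.

Yes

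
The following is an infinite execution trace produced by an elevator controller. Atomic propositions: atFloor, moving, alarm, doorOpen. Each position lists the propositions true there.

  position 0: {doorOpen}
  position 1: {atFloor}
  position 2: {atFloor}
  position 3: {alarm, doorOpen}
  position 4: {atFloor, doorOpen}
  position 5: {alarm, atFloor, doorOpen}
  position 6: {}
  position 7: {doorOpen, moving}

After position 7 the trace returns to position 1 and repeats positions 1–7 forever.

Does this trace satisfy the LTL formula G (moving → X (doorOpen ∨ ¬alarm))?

moving → X (doorOpen ∨ ¬alarm) holds at every position 0..7, and those are all positions ever visited, so G (moving → X (doorOpen ∨ ¬alarm)) holds.
Positions where moving holds: 7.
Check X (doorOpen ∨ ¬alarm) at each: 7→ok.

Holds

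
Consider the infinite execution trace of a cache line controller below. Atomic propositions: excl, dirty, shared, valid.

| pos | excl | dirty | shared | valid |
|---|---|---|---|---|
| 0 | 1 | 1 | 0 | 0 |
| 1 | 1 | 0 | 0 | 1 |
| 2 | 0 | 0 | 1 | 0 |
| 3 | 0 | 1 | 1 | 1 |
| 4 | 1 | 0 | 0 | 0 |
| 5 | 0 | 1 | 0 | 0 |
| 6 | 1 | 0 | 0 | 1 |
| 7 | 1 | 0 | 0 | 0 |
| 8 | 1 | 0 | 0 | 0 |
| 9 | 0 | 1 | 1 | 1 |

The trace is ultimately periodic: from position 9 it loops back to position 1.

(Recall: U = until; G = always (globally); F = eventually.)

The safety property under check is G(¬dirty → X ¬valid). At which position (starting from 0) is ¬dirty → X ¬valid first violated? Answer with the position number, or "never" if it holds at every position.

2

Check ¬dirty → X ¬valid at each position in order: 0 ✓, 1 ✓.
At position 2 the labels are {shared} and the next position 3 has {dirty, shared, valid}, so ¬dirty → X ¬valid is false there. This is the first violation.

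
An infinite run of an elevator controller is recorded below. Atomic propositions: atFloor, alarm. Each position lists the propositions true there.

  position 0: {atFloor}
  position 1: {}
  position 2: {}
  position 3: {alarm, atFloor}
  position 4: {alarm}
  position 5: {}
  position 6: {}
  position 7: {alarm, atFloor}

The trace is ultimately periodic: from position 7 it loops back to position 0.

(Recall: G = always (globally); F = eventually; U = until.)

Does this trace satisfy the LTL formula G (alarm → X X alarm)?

alarm → X X alarm must hold at every position from 0 onward. It fails at position 3, so G (alarm → X X alarm) is false.
Positions where alarm holds: 3, 4, 7.
Check X X alarm at each: 3→fails, 4→fails, 7→fails.

Violated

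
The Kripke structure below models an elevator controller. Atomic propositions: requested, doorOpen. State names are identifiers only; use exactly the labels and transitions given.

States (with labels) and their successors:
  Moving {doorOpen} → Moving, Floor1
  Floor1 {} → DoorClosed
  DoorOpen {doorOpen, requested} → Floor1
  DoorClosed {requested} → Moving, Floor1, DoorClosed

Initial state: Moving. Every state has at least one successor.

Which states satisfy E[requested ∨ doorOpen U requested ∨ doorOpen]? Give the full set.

States satisfying requested ∨ doorOpen: {Moving, DoorOpen, DoorClosed}.
States satisfying E[requested ∨ doorOpen U requested ∨ doorOpen]: {Moving, DoorOpen, DoorClosed}.

{Moving, DoorOpen, DoorClosed}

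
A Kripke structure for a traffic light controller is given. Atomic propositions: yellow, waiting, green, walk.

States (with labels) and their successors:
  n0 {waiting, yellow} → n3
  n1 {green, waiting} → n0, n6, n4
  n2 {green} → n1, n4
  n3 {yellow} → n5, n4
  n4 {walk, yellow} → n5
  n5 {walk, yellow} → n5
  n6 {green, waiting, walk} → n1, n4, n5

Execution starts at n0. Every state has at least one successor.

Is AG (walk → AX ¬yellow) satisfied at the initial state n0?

States satisfying walk → AX ¬yellow: {n0, n1, n2, n3}.
States satisfying AG (walk → AX ¬yellow): ∅.
n4 is reachable from n0 and violates walk → AX ¬yellow, so AG fails at n0.
n0 ∉ Sat(AG (walk → AX ¬yellow)).

Does not hold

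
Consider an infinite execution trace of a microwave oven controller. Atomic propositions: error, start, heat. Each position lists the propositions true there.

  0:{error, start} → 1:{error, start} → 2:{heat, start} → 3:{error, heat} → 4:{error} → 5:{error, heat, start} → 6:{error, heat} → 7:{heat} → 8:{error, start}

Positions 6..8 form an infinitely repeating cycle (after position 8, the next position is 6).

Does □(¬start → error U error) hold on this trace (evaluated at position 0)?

¬start → error U error must hold at every position from 0 onward. It fails at position 7, so □(¬start → error U error) is false.
Positions where ¬start holds: 3, 4, 6, 7.
Check error U error at each: 3→ok, 4→ok, 6→ok, 7→fails.

No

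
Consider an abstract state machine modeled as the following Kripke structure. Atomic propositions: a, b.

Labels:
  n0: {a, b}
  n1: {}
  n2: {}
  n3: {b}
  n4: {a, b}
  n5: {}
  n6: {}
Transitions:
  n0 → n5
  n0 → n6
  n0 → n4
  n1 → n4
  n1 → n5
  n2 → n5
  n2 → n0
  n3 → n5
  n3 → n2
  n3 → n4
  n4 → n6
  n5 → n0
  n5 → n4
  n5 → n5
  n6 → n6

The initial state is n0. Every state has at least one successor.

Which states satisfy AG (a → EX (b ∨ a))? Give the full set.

States satisfying a → EX (b ∨ a): {n0, n1, n2, n3, n5, n6}.
States satisfying AG (a → EX (b ∨ a)): {n6}.

{n6}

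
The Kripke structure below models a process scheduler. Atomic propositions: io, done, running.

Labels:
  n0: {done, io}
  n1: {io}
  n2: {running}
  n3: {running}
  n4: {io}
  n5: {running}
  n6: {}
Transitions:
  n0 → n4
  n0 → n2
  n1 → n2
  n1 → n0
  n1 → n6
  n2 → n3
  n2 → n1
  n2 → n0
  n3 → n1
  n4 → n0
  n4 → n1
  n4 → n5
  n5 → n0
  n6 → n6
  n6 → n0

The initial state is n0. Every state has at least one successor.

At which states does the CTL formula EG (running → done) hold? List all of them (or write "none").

States satisfying running → done: {n0, n1, n4, n6}.
States satisfying EG (running → done): {n0, n1, n4, n6}.

{n0, n1, n4, n6}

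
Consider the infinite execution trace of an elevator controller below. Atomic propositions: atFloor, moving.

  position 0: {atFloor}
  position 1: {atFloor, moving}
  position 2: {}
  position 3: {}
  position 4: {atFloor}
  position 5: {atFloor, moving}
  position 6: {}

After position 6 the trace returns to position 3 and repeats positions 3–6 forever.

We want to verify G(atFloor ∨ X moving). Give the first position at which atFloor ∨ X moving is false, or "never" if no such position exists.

2

Check atFloor ∨ X moving at each position in order: 0 ✓, 1 ✓.
At position 2 the labels are {} and the next position 3 has {}, so atFloor ∨ X moving is false there. This is the first violation.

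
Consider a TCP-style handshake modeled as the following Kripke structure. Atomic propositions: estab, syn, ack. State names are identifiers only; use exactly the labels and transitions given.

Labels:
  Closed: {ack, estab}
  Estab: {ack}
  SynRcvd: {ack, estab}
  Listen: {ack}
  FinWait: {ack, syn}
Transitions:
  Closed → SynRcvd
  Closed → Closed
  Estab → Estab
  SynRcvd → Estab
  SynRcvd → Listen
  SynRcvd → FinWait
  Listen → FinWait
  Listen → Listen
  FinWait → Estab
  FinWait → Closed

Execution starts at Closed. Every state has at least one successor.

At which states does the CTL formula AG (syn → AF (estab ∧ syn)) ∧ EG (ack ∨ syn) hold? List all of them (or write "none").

States satisfying syn → AF (estab ∧ syn): {Closed, Estab, SynRcvd, Listen}.
States satisfying AG (syn → AF (estab ∧ syn)): {Estab}.
States satisfying ack ∨ syn: {Closed, Estab, SynRcvd, Listen, FinWait}.
States satisfying EG (ack ∨ syn): {Closed, Estab, SynRcvd, Listen, FinWait}.
States satisfying AG (syn → AF (estab ∧ syn)) ∧ EG (ack ∨ syn): {Estab}.

{Estab}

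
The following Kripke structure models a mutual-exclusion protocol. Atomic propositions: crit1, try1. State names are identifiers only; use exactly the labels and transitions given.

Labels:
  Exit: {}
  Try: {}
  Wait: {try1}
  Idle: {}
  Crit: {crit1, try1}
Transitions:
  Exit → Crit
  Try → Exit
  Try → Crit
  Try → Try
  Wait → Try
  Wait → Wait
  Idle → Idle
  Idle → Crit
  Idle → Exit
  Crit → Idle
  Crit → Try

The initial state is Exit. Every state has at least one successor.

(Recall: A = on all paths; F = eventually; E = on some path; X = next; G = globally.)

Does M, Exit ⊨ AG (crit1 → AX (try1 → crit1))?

States satisfying crit1 → AX (try1 → crit1): {Exit, Try, Wait, Idle, Crit}.
States satisfying AG (crit1 → AX (try1 → crit1)): {Exit, Try, Wait, Idle, Crit}.
Every state reachable from Exit satisfies crit1 → AX (try1 → crit1).
Exit ∈ Sat(AG (crit1 → AX (try1 → crit1))).

Yes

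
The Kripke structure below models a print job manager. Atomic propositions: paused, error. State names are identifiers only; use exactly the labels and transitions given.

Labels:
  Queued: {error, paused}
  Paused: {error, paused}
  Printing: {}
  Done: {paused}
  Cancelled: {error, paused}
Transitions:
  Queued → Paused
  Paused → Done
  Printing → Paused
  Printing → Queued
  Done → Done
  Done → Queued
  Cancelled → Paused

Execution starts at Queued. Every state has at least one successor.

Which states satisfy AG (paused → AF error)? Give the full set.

none

States satisfying paused → AF error: {Queued, Paused, Printing, Cancelled}.
States satisfying AG (paused → AF error): ∅.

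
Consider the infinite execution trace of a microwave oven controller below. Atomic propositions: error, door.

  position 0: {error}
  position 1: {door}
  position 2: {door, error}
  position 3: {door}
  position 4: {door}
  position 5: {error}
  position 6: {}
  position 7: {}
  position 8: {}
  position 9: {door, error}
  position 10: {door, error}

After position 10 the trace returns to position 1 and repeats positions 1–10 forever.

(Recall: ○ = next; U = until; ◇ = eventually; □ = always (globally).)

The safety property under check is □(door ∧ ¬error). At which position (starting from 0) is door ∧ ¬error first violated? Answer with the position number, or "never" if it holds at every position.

At position 0 the labels are {error}, so door ∧ ¬error is false there. This is the first violation.

0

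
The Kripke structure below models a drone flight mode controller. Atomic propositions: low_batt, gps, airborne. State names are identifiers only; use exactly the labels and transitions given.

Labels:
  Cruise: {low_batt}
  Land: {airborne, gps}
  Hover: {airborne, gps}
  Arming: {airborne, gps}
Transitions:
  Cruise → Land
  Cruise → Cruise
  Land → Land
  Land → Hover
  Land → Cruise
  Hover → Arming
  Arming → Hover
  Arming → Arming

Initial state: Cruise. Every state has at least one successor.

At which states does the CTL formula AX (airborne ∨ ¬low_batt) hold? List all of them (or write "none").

States satisfying airborne ∨ ¬low_batt: {Land, Hover, Arming}.
States satisfying AX (airborne ∨ ¬low_batt): {Hover, Arming}.

{Hover, Arming}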